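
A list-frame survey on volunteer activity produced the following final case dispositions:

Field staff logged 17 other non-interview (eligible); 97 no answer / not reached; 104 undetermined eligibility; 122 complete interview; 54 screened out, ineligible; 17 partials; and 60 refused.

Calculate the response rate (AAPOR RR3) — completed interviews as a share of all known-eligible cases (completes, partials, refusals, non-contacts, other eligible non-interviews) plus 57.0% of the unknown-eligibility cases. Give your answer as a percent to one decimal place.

Top = 122
Known eligible = 122 + 17 + 60 + 97 + 17 = 313
Estimated eligible among unknowns = 0.5700 × 104 = 59.28
Denom = 313 + 59.28 = 372.28
RR3 = 122 / 372.28 = 0.3277

32.8%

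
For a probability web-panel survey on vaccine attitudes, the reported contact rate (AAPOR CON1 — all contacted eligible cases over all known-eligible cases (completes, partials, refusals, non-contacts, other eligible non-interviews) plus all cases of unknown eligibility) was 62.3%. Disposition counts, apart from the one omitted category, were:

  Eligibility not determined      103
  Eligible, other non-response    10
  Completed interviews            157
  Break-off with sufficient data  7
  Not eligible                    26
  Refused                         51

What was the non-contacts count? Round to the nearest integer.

Top → 157 + 7 + 51 + 10 = 225
CON1 = 225 / D = 0.623
D = 225 / 0.623 = 361.2
Other denominator terms total 328
non-contacts = 361.2 − 328 ≈ 33

33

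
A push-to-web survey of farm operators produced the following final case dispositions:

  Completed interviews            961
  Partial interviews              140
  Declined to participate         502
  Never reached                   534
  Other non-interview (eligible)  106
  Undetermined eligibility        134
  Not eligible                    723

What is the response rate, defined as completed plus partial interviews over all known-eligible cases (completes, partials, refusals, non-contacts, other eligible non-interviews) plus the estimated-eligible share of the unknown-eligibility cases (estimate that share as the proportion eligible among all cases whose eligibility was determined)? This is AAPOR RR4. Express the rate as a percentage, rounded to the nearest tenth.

Num: 961 + 140 = 1101
Eligible (known): 961 + 140 + 502 + 534 + 106 = 2243
e = 2243 / (2243 + 723) = 2243 / 2966 = 0.7562
Estimated eligible among unknowns: 0.7562 × 134 = 101.33
Base: 2243 + 101.33 = 2344.33
RR4 = 1101 / 2344.33 = 0.4696

47.0%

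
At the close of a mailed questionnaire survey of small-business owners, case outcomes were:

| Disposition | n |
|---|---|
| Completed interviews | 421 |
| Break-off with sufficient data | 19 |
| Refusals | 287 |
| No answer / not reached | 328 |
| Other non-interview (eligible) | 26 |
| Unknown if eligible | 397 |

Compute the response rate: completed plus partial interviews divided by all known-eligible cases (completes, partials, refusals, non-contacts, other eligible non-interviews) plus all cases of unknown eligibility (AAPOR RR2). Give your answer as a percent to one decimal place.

29.8%

Top: 421 + 19 = 440
Base: 421 + 19 + 287 + 328 + 26 + 397 = 1478
RR2 = 440 / 1478 = 0.2977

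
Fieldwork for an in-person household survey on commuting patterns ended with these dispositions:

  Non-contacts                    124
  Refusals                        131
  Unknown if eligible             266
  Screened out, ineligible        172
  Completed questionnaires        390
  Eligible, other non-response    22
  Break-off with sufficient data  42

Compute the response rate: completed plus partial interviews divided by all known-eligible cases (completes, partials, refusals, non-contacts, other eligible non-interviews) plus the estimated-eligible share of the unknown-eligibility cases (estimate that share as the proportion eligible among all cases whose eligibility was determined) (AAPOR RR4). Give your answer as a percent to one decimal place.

46.8%

Num: 390 + 42 = 432
Eligible (known): 390 + 42 + 131 + 124 + 22 = 709
e = 709 / (709 + 172) = 709 / 881 = 0.8048
Eligible share of unknowns: 0.8048 × 266 = 214.08
Denominator: 709 + 214.08 = 923.08
RR4 = 432 / 923.08 = 0.4680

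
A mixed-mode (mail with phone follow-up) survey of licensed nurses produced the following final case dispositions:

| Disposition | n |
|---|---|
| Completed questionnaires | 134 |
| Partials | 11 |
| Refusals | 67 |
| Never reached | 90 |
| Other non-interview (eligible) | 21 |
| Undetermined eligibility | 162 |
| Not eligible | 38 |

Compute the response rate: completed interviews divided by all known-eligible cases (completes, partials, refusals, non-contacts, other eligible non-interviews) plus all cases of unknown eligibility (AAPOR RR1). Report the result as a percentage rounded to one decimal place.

Num: 134
Base: 134 + 11 + 67 + 90 + 21 + 162 = 485
RR1 = 134 / 485 = 0.2763

27.6%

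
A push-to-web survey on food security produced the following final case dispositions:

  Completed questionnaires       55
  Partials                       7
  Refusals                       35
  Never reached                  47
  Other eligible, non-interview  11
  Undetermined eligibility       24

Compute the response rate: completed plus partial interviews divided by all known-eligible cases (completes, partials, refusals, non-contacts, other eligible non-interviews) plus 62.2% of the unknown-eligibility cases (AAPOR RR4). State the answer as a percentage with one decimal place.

Top → 55 + 7 = 62
Known eligible → 55 + 7 + 35 + 47 + 11 = 155
Eligible share of unknowns → 0.6220 × 24 = 14.93
Denominator → 155 + 14.93 = 169.93
RR4 = 62 / 169.93 = 0.3649

36.5%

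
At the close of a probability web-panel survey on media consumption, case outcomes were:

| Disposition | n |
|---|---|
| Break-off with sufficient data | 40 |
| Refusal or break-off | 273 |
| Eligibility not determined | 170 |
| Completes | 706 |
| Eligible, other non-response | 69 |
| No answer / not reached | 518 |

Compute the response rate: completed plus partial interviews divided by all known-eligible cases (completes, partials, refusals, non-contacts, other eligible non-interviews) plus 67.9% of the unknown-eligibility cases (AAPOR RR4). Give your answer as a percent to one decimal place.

Num → 706 + 40 = 746
Known eligible → 706 + 40 + 273 + 518 + 69 = 1606
Estimated eligible among unknowns → 0.6790 × 170 = 115.43
Denom → 1606 + 115.43 = 1721.43
RR4 = 746 / 1721.43 = 0.4334

43.3%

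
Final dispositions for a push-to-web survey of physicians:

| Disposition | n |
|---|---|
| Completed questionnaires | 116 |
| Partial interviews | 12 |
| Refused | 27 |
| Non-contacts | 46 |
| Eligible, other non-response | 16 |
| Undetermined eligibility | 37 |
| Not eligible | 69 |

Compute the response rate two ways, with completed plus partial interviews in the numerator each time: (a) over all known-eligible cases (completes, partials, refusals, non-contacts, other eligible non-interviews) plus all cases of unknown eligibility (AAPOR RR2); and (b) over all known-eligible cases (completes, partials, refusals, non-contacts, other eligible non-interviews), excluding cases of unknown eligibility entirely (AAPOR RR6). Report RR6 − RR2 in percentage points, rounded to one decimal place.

8.6

Top: 116 + 12 = 128
Base: 116 + 12 + 27 + 46 + 16 + 37 = 254
RR2 = 128 / 254 = 0.5039
Base: 116 + 12 + 27 + 46 + 16 = 217
RR6 = 128 / 217 = 0.5899
Difference = 58.99 − 50.39 = 8.60 percentage points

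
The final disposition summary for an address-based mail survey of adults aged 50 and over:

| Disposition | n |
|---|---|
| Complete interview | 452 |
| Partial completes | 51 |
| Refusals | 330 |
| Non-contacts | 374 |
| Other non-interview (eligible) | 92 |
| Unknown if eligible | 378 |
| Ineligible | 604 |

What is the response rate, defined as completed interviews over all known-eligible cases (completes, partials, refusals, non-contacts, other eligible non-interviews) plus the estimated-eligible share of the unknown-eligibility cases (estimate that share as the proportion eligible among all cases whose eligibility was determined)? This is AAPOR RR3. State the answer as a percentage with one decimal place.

Top = 452
Determined eligible = 452 + 51 + 330 + 374 + 92 = 1299
e = 1299 / (1299 + 604) = 1299 / 1903 = 0.6826
Eligible share of unknowns = 0.6826 × 378 = 258.02
Denominator = 1299 + 258.02 = 1557.02
RR3 = 452 / 1557.02 = 0.2903

29.0%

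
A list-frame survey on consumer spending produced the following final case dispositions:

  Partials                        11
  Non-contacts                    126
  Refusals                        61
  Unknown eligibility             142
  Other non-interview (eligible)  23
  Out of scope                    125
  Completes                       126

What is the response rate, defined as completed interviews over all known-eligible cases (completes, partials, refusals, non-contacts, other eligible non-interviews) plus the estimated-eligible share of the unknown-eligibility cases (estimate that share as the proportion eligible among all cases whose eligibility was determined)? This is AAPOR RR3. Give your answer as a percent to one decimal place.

27.9%

Numerator → 126
Eligible (known) → 126 + 11 + 61 + 126 + 23 = 347
e = 347 / (347 + 125) = 347 / 472 = 0.7352
Estimated eligible among unknowns → 0.7352 × 142 = 104.40
Base → 347 + 104.40 = 451.40
RR3 = 126 / 451.40 = 0.2791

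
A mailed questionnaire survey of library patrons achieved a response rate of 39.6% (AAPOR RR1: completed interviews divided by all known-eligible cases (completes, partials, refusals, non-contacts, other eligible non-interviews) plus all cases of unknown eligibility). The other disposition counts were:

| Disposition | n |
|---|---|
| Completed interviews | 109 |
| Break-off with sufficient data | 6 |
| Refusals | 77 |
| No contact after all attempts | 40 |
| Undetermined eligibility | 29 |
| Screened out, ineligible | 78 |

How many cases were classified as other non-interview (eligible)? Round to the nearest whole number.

14

RR1 = 109 / D = 0.396
D = 109 / 0.396 = 275.3
Remaining denominator categories sum to 261
other non-interview (eligible) = 275.3 − 261 ≈ 14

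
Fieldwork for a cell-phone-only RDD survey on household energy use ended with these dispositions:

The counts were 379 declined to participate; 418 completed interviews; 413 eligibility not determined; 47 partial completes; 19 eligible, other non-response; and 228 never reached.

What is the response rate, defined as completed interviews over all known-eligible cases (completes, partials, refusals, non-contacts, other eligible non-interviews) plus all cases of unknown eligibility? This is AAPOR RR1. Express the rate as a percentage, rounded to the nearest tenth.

Numerator → 418
Denominator → 418 + 47 + 379 + 228 + 19 + 413 = 1504
RR1 = 418 / 1504 = 0.2779

27.8%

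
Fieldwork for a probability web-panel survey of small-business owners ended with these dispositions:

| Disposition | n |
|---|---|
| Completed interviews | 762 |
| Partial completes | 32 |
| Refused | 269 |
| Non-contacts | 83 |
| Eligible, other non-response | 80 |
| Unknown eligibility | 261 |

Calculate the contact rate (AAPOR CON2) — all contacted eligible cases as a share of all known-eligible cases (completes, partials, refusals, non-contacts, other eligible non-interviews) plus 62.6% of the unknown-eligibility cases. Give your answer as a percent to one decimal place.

82.3%

Top: 762 + 32 + 269 + 80 = 1143
Eligible (known): 762 + 32 + 269 + 83 + 80 = 1226
Eligible share of unknowns: 0.6260 × 261 = 163.39
Denom: 1226 + 163.39 = 1389.39
CON2 = 1143 / 1389.39 = 0.8227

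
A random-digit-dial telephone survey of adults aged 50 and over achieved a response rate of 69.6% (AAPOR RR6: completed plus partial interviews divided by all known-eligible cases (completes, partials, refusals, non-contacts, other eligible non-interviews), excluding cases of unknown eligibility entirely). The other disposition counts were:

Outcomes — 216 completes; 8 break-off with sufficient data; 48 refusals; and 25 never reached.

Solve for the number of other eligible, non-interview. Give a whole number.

25

Top → 216 + 8 = 224
RR6 = 224 / D = 0.696
D = 224 / 0.696 = 321.8
Rest of base = 297
other eligible, non-interview = 321.8 − 297 ≈ 25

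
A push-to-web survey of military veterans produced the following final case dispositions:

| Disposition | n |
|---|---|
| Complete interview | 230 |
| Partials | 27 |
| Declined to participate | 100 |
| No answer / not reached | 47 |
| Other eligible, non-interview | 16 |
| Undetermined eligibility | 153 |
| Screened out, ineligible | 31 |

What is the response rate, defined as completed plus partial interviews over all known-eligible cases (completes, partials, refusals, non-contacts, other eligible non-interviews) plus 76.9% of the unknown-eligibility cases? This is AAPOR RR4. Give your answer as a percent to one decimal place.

47.8%

Num = 230 + 27 = 257
Eligible (known) = 230 + 27 + 100 + 47 + 16 = 420
Estimated eligible among unknowns = 0.7690 × 153 = 117.66
Denom = 420 + 117.66 = 537.66
RR4 = 257 / 537.66 = 0.4780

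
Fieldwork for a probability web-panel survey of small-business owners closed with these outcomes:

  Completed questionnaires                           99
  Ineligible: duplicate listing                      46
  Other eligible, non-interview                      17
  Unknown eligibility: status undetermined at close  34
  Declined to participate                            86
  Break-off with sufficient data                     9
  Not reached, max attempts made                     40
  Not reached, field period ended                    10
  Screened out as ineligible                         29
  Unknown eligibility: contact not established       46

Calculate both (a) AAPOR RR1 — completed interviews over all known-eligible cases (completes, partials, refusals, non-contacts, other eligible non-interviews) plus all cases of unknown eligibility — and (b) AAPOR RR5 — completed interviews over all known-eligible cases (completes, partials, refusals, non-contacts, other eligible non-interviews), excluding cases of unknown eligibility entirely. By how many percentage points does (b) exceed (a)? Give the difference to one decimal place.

No contact after all attempts = 10 + 40 = 50
Unknown eligibility = 46 + 34 = 80
Out of scope = 29 + 46 = 75
Numerator: 99
Denom: 99 + 9 + 86 + 50 + 17 + 80 = 341
RR1 = 99 / 341 = 0.2903
Denom: 99 + 9 + 86 + 50 + 17 = 261
RR5 = 99 / 261 = 0.3793
Difference = 37.93 − 29.03 = 8.90 percentage points

8.9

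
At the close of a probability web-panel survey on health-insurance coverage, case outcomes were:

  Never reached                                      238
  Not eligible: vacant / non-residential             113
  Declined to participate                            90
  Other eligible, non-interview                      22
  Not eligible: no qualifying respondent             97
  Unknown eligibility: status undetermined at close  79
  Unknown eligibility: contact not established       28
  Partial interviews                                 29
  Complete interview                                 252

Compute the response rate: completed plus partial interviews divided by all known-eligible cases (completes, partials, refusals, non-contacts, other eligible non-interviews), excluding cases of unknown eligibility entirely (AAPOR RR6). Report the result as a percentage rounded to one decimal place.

44.5%

Undetermined eligibility = 28 + 79 = 107
Screened out, ineligible = 97 + 113 = 210
Top: 252 + 29 = 281
Denom: 252 + 29 + 90 + 238 + 22 = 631
RR6 = 281 / 631 = 0.4453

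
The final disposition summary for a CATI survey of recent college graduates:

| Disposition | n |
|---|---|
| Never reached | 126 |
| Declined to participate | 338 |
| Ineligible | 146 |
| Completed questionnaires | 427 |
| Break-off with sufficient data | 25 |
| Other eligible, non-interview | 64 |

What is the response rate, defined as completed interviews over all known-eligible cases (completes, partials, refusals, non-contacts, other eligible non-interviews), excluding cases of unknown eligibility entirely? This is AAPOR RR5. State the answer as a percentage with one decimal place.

Numerator = 427
Base = 427 + 25 + 338 + 126 + 64 = 980
RR5 = 427 / 980 = 0.4357

43.6%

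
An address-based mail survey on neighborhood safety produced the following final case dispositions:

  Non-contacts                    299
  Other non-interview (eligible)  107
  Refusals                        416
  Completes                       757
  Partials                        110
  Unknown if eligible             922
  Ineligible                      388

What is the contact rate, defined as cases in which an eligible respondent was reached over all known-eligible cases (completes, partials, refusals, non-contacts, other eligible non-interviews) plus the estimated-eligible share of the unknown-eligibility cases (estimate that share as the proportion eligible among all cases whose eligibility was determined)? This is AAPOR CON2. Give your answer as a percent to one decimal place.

Numerator = 757 + 110 + 416 + 107 = 1390
Eligible (known) = 757 + 110 + 416 + 299 + 107 = 1689
e = 1689 / (1689 + 388) = 1689 / 2077 = 0.8132
Eligible share of unknowns = 0.8132 × 922 = 749.77
Base = 1689 + 749.77 = 2438.77
CON2 = 1390 / 2438.77 = 0.5700

57.0%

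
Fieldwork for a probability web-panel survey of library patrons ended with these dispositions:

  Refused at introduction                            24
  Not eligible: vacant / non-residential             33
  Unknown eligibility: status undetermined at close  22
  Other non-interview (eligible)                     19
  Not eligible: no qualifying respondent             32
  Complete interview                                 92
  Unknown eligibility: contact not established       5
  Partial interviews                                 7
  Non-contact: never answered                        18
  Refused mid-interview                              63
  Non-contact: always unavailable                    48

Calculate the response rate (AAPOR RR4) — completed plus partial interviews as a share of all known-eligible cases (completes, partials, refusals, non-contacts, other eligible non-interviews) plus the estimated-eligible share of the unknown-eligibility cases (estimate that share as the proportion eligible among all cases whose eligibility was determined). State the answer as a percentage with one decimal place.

33.8%

Refusals = 24 + 63 = 87
Never reached = 18 + 48 = 66
Unknown eligibility = 5 + 22 = 27
Out of scope = 32 + 33 = 65
Num: 92 + 7 = 99
Determined eligible: 92 + 7 + 87 + 66 + 19 = 271
e = 271 / (271 + 65) = 271 / 336 = 0.8065
Estimated eligible among unknowns: 0.8065 × 27 = 21.78
Denominator: 271 + 21.78 = 292.78
RR4 = 99 / 292.78 = 0.3381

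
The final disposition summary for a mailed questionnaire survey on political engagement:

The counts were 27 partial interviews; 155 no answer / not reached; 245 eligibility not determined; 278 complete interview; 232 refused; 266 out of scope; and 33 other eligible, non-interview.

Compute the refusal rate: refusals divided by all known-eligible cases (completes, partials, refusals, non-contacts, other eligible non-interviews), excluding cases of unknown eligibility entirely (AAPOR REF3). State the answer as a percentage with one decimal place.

32.0%

Top → 232
Denom → 278 + 27 + 232 + 155 + 33 = 725
REF3 = 232 / 725 = 0.3200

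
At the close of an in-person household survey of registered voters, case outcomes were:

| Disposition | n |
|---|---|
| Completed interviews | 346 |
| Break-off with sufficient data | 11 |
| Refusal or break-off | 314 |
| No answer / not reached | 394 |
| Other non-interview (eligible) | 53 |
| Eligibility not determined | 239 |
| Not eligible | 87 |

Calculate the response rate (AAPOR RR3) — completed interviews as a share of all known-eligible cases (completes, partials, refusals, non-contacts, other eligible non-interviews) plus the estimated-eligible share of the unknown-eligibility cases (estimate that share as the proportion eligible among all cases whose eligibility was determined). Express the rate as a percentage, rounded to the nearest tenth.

25.8%

Num: 346
Determined eligible: 346 + 11 + 314 + 394 + 53 = 1118
e = 1118 / (1118 + 87) = 1118 / 1205 = 0.9278
e × U: 0.9278 × 239 = 221.74
Base: 1118 + 221.74 = 1339.74
RR3 = 346 / 1339.74 = 0.2583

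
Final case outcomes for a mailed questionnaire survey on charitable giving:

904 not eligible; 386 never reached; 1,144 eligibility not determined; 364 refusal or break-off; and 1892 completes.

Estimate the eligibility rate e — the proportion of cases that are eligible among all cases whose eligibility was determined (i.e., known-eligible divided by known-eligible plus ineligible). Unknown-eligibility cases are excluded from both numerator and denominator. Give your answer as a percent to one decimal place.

74.5%

Known eligible = 1892 + 364 + 386 = 2642
e = 2642 / (2642 + 904) = 2642 / 3546 = 0.7451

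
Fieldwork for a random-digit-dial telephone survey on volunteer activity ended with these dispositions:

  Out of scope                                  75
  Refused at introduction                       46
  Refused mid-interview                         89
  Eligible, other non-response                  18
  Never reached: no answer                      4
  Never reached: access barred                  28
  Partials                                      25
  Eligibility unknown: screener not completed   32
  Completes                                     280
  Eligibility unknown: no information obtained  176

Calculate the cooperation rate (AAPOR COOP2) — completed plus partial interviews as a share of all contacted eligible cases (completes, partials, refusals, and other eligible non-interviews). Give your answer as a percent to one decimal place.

66.6%

Refusals = 46 + 89 = 135
Never reached = 4 + 28 = 32
Unknown if eligible = 32 + 176 = 208
Top: 280 + 25 = 305
Base: 280 + 25 + 135 + 18 = 458
COOP2 = 305 / 458 = 0.6659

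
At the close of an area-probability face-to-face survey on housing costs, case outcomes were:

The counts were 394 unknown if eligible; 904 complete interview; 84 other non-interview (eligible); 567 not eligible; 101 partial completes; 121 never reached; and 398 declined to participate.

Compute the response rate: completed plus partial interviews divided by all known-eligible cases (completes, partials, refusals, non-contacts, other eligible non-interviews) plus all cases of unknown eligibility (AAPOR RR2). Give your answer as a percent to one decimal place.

Num → 904 + 101 = 1005
Denominator → 904 + 101 + 398 + 121 + 84 + 394 = 2002
RR2 = 1005 / 2002 = 0.5020

50.2%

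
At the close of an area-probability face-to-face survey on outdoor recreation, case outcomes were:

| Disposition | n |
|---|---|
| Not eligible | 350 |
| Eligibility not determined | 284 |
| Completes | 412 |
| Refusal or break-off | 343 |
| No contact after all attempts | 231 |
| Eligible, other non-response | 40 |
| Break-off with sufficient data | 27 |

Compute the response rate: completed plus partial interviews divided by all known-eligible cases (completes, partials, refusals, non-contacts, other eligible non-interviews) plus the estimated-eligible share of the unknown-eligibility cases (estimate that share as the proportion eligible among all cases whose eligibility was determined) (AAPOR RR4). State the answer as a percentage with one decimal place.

34.7%

Numerator = 412 + 27 = 439
Eligible (known) = 412 + 27 + 343 + 231 + 40 = 1053
e = 1053 / (1053 + 350) = 1053 / 1403 = 0.7505
e × U = 0.7505 × 284 = 213.14
Denominator = 1053 + 213.14 = 1266.14
RR4 = 439 / 1266.14 = 0.3467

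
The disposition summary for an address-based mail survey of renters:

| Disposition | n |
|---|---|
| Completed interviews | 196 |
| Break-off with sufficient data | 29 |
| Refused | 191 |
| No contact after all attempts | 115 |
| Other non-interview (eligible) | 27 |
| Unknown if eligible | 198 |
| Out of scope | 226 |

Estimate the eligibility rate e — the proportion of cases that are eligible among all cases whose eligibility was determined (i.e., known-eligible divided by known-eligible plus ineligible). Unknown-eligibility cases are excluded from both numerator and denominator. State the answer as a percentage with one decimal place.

Determined eligible → 196 + 29 + 191 + 115 + 27 = 558
e = 558 / (558 + 226) = 558 / 784 = 0.7117

71.2%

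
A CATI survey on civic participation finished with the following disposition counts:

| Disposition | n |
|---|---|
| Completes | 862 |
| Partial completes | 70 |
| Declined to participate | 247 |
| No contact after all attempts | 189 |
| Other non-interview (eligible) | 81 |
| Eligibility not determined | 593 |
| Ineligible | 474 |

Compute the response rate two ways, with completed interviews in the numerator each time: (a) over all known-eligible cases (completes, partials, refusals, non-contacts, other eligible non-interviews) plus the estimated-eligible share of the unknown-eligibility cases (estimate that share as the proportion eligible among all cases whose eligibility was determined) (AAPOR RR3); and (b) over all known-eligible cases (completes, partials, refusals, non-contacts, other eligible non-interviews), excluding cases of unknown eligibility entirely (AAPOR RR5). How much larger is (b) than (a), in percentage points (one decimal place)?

Numerator → 862
Known eligible → 862 + 70 + 247 + 189 + 81 = 1449
e = 1449 / (1449 + 474) = 1449 / 1923 = 0.7535
Estimated eligible among unknowns → 0.7535 × 593 = 446.83
Base → 1449 + 446.83 = 1895.83
RR3 = 862 / 1895.83 = 0.4547
Base → 862 + 70 + 247 + 189 + 81 = 1449
RR5 = 862 / 1449 = 0.5949
Difference = 59.49 − 45.47 = 14.02 percentage points

14.0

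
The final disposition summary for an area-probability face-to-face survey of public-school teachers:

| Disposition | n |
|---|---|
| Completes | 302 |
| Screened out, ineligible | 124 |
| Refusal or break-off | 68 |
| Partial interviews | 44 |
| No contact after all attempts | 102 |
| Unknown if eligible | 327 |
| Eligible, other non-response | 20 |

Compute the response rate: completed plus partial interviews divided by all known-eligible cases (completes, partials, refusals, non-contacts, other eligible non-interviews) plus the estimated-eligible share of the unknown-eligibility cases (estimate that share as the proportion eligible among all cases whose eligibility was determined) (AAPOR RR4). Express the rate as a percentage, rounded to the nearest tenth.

Top → 302 + 44 = 346
Known eligible → 302 + 44 + 68 + 102 + 20 = 536
e = 536 / (536 + 124) = 536 / 660 = 0.8121
Estimated eligible among unknowns → 0.8121 × 327 = 265.56
Denominator → 536 + 265.56 = 801.56
RR4 = 346 / 801.56 = 0.4317

43.2%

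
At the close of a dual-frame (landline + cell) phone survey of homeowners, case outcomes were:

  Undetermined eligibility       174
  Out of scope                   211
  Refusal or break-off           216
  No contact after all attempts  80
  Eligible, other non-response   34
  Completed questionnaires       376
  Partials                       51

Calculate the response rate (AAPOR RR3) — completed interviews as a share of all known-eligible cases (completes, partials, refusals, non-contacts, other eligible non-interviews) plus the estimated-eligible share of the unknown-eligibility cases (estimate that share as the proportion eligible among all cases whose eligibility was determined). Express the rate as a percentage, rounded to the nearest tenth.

42.1%

Numerator = 376
Known eligible = 376 + 51 + 216 + 80 + 34 = 757
e = 757 / (757 + 211) = 757 / 968 = 0.7820
e × U = 0.7820 × 174 = 136.07
Base = 757 + 136.07 = 893.07
RR3 = 376 / 893.07 = 0.4210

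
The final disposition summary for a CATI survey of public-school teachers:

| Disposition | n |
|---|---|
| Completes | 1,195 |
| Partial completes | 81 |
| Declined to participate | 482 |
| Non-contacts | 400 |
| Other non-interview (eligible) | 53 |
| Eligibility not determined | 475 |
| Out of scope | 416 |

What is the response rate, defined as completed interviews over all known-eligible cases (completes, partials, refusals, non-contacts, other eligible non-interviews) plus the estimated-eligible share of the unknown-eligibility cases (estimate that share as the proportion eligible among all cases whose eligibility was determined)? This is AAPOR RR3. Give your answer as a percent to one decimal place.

45.8%

Numerator = 1195
Eligible (known) = 1195 + 81 + 482 + 400 + 53 = 2211
e = 2211 / (2211 + 416) = 2211 / 2627 = 0.8416
Eligible share of unknowns = 0.8416 × 475 = 399.76
Denominator = 2211 + 399.76 = 2610.76
RR3 = 1195 / 2610.76 = 0.4577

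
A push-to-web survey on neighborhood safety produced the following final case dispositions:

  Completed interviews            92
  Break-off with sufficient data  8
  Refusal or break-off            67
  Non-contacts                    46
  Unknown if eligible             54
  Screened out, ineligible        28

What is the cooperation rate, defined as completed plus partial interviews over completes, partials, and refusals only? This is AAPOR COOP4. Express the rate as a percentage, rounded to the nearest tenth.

59.9%

Numerator: 92 + 8 = 100
Base: 92 + 8 + 67 = 167
COOP4 = 100 / 167 = 0.5988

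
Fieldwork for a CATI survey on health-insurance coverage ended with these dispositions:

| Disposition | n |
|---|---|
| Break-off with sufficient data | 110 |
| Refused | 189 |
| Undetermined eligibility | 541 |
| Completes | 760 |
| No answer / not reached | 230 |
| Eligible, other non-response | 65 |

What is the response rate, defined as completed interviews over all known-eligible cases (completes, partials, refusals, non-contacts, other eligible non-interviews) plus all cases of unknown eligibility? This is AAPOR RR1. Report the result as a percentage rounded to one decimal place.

Top → 760
Denom → 760 + 110 + 189 + 230 + 65 + 541 = 1895
RR1 = 760 / 1895 = 0.4011

40.1%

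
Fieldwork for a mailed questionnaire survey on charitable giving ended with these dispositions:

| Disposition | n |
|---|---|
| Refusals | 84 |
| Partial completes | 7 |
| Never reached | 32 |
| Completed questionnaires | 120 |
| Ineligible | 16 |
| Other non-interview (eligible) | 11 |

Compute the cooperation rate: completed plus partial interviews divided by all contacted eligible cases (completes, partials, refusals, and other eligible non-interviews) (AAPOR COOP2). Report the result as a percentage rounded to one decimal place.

57.2%

Numerator: 120 + 7 = 127
Base: 120 + 7 + 84 + 11 = 222
COOP2 = 127 / 222 = 0.5721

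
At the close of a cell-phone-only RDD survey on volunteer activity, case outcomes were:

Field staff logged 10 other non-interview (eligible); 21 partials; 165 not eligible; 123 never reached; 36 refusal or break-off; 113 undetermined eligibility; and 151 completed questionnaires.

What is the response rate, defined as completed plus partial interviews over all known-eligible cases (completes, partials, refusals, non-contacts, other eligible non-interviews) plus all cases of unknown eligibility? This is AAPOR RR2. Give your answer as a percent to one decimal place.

Top: 151 + 21 = 172
Base: 151 + 21 + 36 + 123 + 10 + 113 = 454
RR2 = 172 / 454 = 0.3789

37.9%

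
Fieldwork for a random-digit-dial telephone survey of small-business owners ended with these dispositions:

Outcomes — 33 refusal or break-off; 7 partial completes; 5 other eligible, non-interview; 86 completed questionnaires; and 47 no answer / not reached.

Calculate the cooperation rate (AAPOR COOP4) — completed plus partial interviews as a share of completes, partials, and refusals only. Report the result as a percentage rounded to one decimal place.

73.8%

Num = 86 + 7 = 93
Base = 86 + 7 + 33 = 126
COOP4 = 93 / 126 = 0.7381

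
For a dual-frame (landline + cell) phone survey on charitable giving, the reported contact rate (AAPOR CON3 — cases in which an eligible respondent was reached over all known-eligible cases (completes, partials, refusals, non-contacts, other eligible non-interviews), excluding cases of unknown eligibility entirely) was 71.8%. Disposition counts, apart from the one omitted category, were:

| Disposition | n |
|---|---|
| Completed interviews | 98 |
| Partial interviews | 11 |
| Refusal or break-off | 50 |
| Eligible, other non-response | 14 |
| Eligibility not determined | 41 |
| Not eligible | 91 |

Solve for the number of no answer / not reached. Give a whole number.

Num = 98 + 11 + 50 + 14 = 173
CON3 = 173 / D = 0.718
D = 173 / 0.718 = 240.9
Rest of base = 173
no answer / not reached = 240.9 − 173 ≈ 68

68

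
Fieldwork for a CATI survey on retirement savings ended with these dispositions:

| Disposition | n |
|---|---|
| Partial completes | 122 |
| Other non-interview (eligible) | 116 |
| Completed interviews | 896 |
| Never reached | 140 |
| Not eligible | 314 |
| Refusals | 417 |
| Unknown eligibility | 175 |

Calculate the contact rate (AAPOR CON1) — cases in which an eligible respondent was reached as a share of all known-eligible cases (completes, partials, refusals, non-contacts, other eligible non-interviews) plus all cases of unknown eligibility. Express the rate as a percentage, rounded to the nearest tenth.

83.1%

Top = 896 + 122 + 417 + 116 = 1551
Denom = 896 + 122 + 417 + 140 + 116 + 175 = 1866
CON1 = 1551 / 1866 = 0.8312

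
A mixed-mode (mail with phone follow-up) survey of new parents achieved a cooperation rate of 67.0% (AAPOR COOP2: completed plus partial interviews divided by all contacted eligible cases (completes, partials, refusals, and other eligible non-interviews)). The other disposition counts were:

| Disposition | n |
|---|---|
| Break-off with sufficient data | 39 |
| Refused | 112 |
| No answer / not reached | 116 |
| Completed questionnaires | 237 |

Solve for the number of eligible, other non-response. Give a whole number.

Num → 237 + 39 = 276
COOP2 = 276 / D = 0.670
D = 276 / 0.670 = 411.9
Remaining denominator categories sum to 388
eligible, other non-response = 411.9 − 388 ≈ 24

24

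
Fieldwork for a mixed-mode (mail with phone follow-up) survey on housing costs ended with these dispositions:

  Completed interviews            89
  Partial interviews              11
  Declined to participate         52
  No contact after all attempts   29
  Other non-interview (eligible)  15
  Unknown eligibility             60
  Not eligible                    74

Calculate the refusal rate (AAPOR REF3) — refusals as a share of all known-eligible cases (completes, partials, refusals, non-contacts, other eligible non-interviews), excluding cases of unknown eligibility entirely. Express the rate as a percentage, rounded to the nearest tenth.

26.5%

Top: 52
Denom: 89 + 11 + 52 + 29 + 15 = 196
REF3 = 52 / 196 = 0.2653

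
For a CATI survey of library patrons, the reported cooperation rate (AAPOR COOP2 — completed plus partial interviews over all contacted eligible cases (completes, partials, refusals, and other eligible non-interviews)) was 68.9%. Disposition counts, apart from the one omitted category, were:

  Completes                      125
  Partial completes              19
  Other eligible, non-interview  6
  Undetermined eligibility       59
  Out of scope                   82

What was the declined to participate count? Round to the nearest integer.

Num: 125 + 19 = 144
COOP2 = 144 / D = 0.689
D = 144 / 0.689 = 209.0
Remaining denominator categories sum to 150
declined to participate = 209.0 − 150 ≈ 59

59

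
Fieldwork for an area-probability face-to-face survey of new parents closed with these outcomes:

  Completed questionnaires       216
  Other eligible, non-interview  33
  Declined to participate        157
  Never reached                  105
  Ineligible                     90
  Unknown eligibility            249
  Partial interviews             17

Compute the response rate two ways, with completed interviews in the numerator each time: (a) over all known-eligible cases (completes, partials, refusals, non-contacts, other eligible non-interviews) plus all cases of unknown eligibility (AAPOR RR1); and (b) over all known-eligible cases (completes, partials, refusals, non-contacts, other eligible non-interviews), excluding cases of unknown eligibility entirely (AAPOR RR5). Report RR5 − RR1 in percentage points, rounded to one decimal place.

Num = 216
Base = 216 + 17 + 157 + 105 + 33 + 249 = 777
RR1 = 216 / 777 = 0.2780
Base = 216 + 17 + 157 + 105 + 33 = 528
RR5 = 216 / 528 = 0.4091
Difference = 40.91 − 27.80 = 13.11 percentage points

13.1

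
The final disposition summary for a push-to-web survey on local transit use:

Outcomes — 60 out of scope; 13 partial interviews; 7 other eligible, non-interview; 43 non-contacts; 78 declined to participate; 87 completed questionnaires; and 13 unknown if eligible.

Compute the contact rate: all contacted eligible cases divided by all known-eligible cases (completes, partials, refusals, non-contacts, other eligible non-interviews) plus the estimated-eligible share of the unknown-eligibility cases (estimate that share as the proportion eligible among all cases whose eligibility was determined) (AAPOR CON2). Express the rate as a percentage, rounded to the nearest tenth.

77.6%

Top = 87 + 13 + 78 + 7 = 185
Determined eligible = 87 + 13 + 78 + 43 + 7 = 228
e = 228 / (228 + 60) = 228 / 288 = 0.7917
Eligible share of unknowns = 0.7917 × 13 = 10.29
Denominator = 228 + 10.29 = 238.29
CON2 = 185 / 238.29 = 0.7764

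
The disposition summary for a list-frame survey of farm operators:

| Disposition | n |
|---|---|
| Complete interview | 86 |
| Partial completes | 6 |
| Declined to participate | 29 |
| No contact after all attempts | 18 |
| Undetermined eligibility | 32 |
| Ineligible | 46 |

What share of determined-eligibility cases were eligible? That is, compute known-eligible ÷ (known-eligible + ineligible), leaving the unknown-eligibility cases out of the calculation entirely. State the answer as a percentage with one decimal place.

75.1%

Known eligible: 86 + 6 + 29 + 18 = 139
e = 139 / (139 + 46) = 139 / 185 = 0.7514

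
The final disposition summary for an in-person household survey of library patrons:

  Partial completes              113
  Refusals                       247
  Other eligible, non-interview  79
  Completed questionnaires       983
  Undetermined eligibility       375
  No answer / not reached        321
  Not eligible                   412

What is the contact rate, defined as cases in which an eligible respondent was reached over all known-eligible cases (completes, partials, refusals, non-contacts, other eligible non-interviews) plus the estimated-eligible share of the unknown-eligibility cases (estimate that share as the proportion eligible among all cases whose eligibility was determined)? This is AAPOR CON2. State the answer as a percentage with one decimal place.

Numerator: 983 + 113 + 247 + 79 = 1422
Determined eligible: 983 + 113 + 247 + 321 + 79 = 1743
e = 1743 / (1743 + 412) = 1743 / 2155 = 0.8088
e × U: 0.8088 × 375 = 303.30
Base: 1743 + 303.30 = 2046.30
CON2 = 1422 / 2046.30 = 0.6949

69.5%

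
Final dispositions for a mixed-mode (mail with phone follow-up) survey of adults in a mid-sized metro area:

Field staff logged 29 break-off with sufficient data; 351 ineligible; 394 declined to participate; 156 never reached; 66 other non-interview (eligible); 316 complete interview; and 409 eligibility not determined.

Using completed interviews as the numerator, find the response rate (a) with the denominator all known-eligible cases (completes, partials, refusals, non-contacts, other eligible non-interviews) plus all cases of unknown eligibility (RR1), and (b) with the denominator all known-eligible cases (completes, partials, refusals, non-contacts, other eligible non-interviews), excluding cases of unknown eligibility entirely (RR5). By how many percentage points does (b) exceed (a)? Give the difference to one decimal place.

9.8

Num: 316
Base: 316 + 29 + 394 + 156 + 66 + 409 = 1370
RR1 = 316 / 1370 = 0.2307
Base: 316 + 29 + 394 + 156 + 66 = 961
RR5 = 316 / 961 = 0.3288
Difference = 32.88 − 23.07 = 9.81 percentage points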